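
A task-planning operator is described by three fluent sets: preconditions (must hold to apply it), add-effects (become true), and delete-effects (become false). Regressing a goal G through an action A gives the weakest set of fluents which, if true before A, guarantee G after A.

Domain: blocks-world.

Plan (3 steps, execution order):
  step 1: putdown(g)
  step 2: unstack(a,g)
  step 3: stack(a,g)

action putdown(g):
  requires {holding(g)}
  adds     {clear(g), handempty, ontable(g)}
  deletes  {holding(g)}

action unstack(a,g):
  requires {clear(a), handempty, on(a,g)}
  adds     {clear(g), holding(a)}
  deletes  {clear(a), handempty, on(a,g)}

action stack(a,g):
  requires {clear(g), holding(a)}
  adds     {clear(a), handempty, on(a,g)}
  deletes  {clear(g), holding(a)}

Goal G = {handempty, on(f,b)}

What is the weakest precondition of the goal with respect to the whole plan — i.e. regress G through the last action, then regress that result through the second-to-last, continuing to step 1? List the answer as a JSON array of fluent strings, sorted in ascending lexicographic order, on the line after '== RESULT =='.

Work backward from the goal:
  through step 3 (stack(a,g)): drop {handempty}, keep {on(f,b)}, require {clear(g), holding(a)}
    → {clear(g), holding(a), on(f,b)}
  through step 2 (unstack(a,g)): drop {clear(g), holding(a)}, keep {on(f,b)}, require {clear(a), handempty, on(a,g)}
    → {clear(a), handempty, on(a,g), on(f,b)}
  through step 1 (putdown(g)): drop {handempty}, keep {clear(a), on(a,g), on(f,b)}, require {holding(g)}
    → {clear(a), holding(g), on(a,g), on(f,b)}

== RESULT ==
["clear(a)", "holding(g)", "on(a,g)", "on(f,b)"]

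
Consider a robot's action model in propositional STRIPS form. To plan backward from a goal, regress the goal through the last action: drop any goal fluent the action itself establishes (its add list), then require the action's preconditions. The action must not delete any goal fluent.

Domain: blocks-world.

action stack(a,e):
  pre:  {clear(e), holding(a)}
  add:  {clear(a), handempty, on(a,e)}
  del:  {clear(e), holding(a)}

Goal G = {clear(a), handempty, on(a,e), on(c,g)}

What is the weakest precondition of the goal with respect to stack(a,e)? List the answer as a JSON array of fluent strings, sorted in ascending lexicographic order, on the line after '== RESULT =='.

Regress:
  G ∩ del = {}  (empty — regression defined)
  G \ add = {clear(a), handempty, on(a,e), on(c,g)} \ {clear(a), handempty, on(a,e)} = {on(c,g)}
  ∪ pre   = {on(c,g)} ∪ {clear(e), holding(a)}
          = {clear(e), holding(a), on(c,g)}

== RESULT ==
["clear(e)", "holding(a)", "on(c,g)"]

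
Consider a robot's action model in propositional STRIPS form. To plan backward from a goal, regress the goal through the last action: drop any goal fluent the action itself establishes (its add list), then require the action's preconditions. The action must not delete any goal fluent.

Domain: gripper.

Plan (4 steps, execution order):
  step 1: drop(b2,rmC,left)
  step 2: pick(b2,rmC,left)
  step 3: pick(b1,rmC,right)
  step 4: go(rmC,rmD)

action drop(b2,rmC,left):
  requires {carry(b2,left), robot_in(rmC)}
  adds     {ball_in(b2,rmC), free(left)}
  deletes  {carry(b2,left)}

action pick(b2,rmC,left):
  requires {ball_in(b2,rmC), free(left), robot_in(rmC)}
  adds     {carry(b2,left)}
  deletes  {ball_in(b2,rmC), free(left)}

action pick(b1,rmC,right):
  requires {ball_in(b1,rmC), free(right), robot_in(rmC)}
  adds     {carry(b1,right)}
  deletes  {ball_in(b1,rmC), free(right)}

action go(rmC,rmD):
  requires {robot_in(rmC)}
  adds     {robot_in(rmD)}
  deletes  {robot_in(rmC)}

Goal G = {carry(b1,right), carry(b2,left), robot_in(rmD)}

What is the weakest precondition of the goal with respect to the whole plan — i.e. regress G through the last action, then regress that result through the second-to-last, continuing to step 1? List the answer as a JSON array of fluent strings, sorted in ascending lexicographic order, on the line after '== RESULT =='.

Regress step by step:
  through step 4 (go(rmC,rmD)): drop {robot_in(rmD)}, keep {carry(b1,right), carry(b2,left)}, require {robot_in(rmC)}
    → {carry(b1,right), carry(b2,left), robot_in(rmC)}
  through step 3 (pick(b1,rmC,right)): drop {carry(b1,right)}, keep {carry(b2,left), robot_in(rmC)}, require {ball_in(b1,rmC), free(right), robot_in(rmC)}
    → {ball_in(b1,rmC), carry(b2,left), free(right), robot_in(rmC)}
  through step 2 (pick(b2,rmC,left)): drop {carry(b2,left)}, keep {ball_in(b1,rmC), free(right), robot_in(rmC)}, require {ball_in(b2,rmC), free(left), robot_in(rmC)}
    → {ball_in(b1,rmC), ball_in(b2,rmC), free(left), free(right), robot_in(rmC)}
  through step 1 (drop(b2,rmC,left)): drop {ball_in(b2,rmC), free(left)}, keep {ball_in(b1,rmC), free(right), robot_in(rmC)}, require {carry(b2,left), robot_in(rmC)}
    → {ball_in(b1,rmC), carry(b2,left), free(right), robot_in(rmC)}

== RESULT ==
["ball_in(b1,rmC)", "carry(b2,left)", "free(right)", "robot_in(rmC)"]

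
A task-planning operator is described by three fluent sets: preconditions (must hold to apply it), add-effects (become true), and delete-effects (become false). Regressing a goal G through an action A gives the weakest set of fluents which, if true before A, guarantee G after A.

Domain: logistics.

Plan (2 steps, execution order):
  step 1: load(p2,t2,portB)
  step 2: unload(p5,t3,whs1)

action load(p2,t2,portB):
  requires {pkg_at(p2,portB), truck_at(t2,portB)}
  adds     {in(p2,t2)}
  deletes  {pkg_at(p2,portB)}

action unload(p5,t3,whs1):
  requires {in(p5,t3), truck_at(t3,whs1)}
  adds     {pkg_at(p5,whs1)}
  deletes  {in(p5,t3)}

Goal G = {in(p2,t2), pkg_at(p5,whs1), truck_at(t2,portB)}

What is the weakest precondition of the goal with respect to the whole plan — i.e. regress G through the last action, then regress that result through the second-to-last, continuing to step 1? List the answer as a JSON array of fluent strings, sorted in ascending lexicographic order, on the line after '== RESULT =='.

Work backward from the goal:
  through step 2 (unload(p5,t3,whs1)): drop {pkg_at(p5,whs1)}, keep {in(p2,t2), truck_at(t2,portB)}, require {in(p5,t3), truck_at(t3,whs1)}
    → {in(p2,t2), in(p5,t3), truck_at(t2,portB), truck_at(t3,whs1)}
  through step 1 (load(p2,t2,portB)): drop {in(p2,t2)}, keep {in(p5,t3), truck_at(t2,portB), truck_at(t3,whs1)}, require {pkg_at(p2,portB), truck_at(t2,portB)}
    → {in(p5,t3), pkg_at(p2,portB), truck_at(t2,portB), truck_at(t3,whs1)}

== RESULT ==
["in(p5,t3)", "pkg_at(p2,portB)", "truck_at(t2,portB)", "truck_at(t3,whs1)"]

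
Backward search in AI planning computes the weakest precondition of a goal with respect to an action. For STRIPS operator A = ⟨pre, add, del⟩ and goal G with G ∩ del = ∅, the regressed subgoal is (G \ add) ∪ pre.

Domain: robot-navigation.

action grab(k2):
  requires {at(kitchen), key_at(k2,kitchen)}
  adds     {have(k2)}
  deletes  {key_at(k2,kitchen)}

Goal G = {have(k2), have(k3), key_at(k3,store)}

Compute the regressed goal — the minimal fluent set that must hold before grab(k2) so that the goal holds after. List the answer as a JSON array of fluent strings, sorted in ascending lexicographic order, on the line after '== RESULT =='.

Compute (G \ add) ∪ pre:
  G ∩ del = {}  (empty — regression defined)
  G \ add = {have(k2), have(k3), key_at(k3,store)} \ {have(k2)} = {have(k3), key_at(k3,store)}
  ∪ pre   = {have(k3), key_at(k3,store)} ∪ {at(kitchen), key_at(k2,kitchen)}
          = {at(kitchen), have(k3), key_at(k2,kitchen), key_at(k3,store)}

== RESULT ==
["at(kitchen)", "have(k3)", "key_at(k2,kitchen)", "key_at(k3,store)"]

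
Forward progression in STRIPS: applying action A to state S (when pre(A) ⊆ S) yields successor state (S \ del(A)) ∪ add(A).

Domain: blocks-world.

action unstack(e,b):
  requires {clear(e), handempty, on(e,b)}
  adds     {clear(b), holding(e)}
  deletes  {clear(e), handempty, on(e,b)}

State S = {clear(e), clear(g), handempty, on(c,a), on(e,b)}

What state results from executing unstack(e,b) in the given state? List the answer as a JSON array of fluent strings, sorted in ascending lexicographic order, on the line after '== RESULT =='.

Progress:
  pre ⊆ S: {clear(e), handempty, on(e,b)} ⊆ S  — applicable
  S \ del = {clear(g), on(c,a)}
  ∪ add   = {clear(b), clear(g), holding(e), on(c,a)}

== RESULT ==
["clear(b)", "clear(g)", "holding(e)", "on(c,a)"]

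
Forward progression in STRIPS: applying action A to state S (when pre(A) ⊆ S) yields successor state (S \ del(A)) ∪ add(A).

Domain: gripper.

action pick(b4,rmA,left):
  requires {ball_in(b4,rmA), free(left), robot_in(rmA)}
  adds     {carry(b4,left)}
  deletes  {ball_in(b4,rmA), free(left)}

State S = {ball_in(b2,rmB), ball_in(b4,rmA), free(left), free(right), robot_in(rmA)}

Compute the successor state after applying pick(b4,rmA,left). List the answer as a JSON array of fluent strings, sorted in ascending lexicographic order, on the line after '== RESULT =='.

Progress:
  pre ⊆ S: {ball_in(b4,rmA), free(left), robot_in(rmA)} ⊆ S  — applicable
  S \ del = {ball_in(b2,rmB), free(right), robot_in(rmA)}
  ∪ add   = {ball_in(b2,rmB), carry(b4,left), free(right), robot_in(rmA)}

== RESULT ==
["ball_in(b2,rmB)", "carry(b4,left)", "free(right)", "robot_in(rmA)"]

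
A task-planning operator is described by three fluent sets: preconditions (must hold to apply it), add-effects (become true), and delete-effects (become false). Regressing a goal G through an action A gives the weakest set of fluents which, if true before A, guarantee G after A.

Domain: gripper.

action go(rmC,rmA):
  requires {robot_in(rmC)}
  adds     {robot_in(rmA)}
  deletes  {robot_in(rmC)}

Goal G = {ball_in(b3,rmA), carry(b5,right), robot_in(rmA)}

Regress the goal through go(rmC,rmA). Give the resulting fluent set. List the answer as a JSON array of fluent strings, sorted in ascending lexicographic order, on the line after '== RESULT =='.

Compute (G \ add) ∪ pre:
  G ∩ del = {}  (empty — regression defined)
  G \ add = {ball_in(b3,rmA), carry(b5,right), robot_in(rmA)} \ {robot_in(rmA)} = {ball_in(b3,rmA), carry(b5,right)}
  ∪ pre   = {ball_in(b3,rmA), carry(b5,right)} ∪ {robot_in(rmC)}
          = {ball_in(b3,rmA), carry(b5,right), robot_in(rmC)}

== RESULT ==
["ball_in(b3,rmA)", "carry(b5,right)", "robot_in(rmC)"]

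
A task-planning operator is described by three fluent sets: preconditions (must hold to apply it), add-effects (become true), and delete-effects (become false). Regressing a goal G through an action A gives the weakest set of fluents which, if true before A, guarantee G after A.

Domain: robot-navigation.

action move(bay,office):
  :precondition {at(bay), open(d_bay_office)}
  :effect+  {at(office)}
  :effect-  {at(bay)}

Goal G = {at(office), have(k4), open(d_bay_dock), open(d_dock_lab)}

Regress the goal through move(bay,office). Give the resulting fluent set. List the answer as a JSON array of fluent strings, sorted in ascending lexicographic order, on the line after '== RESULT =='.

Compute (G \ add) ∪ pre:
  G ∩ del = {}  (empty — regression defined)
  G \ add = {at(office), have(k4), open(d_bay_dock), open(d_dock_lab)} \ {at(office)} = {have(k4), open(d_bay_dock), open(d_dock_lab)}
  ∪ pre   = {have(k4), open(d_bay_dock), open(d_dock_lab)} ∪ {at(bay), open(d_bay_office)}
          = {at(bay), have(k4), open(d_bay_dock), open(d_bay_office), open(d_dock_lab)}

== RESULT ==
["at(bay)", "have(k4)", "open(d_bay_dock)", "open(d_bay_office)", "open(d_dock_lab)"]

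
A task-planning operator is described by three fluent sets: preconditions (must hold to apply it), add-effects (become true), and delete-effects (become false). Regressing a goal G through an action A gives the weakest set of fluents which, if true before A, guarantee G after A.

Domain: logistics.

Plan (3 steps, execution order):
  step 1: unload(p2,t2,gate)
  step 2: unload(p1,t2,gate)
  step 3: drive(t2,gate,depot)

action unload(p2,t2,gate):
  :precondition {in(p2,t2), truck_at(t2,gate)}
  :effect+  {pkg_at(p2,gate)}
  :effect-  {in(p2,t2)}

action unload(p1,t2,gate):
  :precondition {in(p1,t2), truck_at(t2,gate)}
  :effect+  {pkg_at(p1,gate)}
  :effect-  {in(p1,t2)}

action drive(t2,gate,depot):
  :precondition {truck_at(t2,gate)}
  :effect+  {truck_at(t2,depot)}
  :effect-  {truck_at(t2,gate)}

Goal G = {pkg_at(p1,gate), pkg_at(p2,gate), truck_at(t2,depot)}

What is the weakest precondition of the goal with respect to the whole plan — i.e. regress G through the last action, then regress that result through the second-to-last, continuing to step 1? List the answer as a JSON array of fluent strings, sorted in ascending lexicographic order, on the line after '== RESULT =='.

Work backward from the goal:
  through step 3 (drive(t2,gate,depot)): drop {truck_at(t2,depot)}, keep {pkg_at(p1,gate), pkg_at(p2,gate)}, require {truck_at(t2,gate)}
    → {pkg_at(p1,gate), pkg_at(p2,gate), truck_at(t2,gate)}
  through step 2 (unload(p1,t2,gate)): drop {pkg_at(p1,gate)}, keep {pkg_at(p2,gate), truck_at(t2,gate)}, require {in(p1,t2), truck_at(t2,gate)}
    → {in(p1,t2), pkg_at(p2,gate), truck_at(t2,gate)}
  through step 1 (unload(p2,t2,gate)): drop {pkg_at(p2,gate)}, keep {in(p1,t2), truck_at(t2,gate)}, require {in(p2,t2), truck_at(t2,gate)}
    → {in(p1,t2), in(p2,t2), truck_at(t2,gate)}

== RESULT ==
["in(p1,t2)", "in(p2,t2)", "truck_at(t2,gate)"]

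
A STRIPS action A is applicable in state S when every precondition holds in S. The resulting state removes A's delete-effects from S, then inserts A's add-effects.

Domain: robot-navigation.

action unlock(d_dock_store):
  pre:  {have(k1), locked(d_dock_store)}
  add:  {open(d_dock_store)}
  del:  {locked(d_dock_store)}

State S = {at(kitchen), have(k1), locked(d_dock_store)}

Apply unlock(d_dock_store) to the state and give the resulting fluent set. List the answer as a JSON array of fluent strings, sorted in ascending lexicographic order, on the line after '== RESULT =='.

Progress:
  pre ⊆ S: {have(k1), locked(d_dock_store)} ⊆ S  — applicable
  S \ del = {at(kitchen), have(k1)}
  ∪ add   = {at(kitchen), have(k1), open(d_dock_store)}

== RESULT ==
["at(kitchen)", "have(k1)", "open(d_dock_store)"]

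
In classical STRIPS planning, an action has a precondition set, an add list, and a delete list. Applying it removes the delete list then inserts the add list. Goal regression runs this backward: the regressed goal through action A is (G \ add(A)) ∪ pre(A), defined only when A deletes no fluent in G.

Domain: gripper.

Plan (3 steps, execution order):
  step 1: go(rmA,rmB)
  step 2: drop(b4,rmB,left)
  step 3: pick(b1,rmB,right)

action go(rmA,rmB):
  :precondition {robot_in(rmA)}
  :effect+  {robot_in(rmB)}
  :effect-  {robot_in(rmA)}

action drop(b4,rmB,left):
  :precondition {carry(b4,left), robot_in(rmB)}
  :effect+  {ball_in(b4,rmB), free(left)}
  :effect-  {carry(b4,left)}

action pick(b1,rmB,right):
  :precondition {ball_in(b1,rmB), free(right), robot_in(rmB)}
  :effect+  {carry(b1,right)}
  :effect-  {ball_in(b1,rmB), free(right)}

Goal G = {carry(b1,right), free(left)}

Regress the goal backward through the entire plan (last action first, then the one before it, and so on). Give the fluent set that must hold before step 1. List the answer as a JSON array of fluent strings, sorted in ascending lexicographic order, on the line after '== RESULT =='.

Regress step by step:
  through step 3 (pick(b1,rmB,right)): drop {carry(b1,right)}, keep {free(left)}, require {ball_in(b1,rmB), free(right), robot_in(rmB)}
    → {ball_in(b1,rmB), free(left), free(right), robot_in(rmB)}
  through step 2 (drop(b4,rmB,left)): drop {free(left)}, keep {ball_in(b1,rmB), free(right), robot_in(rmB)}, require {carry(b4,left), robot_in(rmB)}
    → {ball_in(b1,rmB), carry(b4,left), free(right), robot_in(rmB)}
  through step 1 (go(rmA,rmB)): drop {robot_in(rmB)}, keep {ball_in(b1,rmB), carry(b4,left), free(right)}, require {robot_in(rmA)}
    → {ball_in(b1,rmB), carry(b4,left), free(right), robot_in(rmA)}

== RESULT ==
["ball_in(b1,rmB)", "carry(b4,left)", "free(right)", "robot_in(rmA)"]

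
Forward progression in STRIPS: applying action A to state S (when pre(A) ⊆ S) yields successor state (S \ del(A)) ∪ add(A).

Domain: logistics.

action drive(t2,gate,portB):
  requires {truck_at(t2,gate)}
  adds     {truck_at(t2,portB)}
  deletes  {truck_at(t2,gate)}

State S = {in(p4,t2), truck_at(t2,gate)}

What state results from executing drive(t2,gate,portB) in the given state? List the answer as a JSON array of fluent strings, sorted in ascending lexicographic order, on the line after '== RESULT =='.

Compute (S \ del) ∪ add:
  pre ⊆ S: {truck_at(t2,gate)} ⊆ S  — applicable
  S \ del = {in(p4,t2)}
  ∪ add   = {in(p4,t2), truck_at(t2,portB)}

== RESULT ==
["in(p4,t2)", "truck_at(t2,portB)"]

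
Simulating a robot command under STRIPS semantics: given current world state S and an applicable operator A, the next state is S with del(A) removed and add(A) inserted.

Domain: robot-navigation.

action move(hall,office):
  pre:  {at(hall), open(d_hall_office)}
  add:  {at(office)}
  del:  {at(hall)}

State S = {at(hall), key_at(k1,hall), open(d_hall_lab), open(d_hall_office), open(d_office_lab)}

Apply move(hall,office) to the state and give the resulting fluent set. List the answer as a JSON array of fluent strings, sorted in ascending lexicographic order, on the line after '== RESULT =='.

Progress:
  pre ⊆ S: {at(hall), open(d_hall_office)} ⊆ S  — applicable
  S \ del = {key_at(k1,hall), open(d_hall_lab), open(d_hall_office), open(d_office_lab)}
  ∪ add   = {at(office), key_at(k1,hall), open(d_hall_lab), open(d_hall_office), open(d_office_lab)}

== RESULT ==
["at(office)", "key_at(k1,hall)", "open(d_hall_lab)", "open(d_hall_office)", "open(d_office_lab)"]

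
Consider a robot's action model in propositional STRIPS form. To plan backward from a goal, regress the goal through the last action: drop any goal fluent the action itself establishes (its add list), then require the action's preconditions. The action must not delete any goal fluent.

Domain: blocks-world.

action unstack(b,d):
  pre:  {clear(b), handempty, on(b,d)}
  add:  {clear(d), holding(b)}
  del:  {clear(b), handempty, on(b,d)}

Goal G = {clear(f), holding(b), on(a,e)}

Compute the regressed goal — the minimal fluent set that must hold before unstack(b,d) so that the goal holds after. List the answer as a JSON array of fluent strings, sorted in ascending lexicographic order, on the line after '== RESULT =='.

Compute (G \ add) ∪ pre:
  G ∩ del = {}  (empty — regression defined)
  G \ add = {clear(f), holding(b), on(a,e)} \ {clear(d), holding(b)} = {clear(f), on(a,e)}
  ∪ pre   = {clear(f), on(a,e)} ∪ {clear(b), handempty, on(b,d)}
          = {clear(b), clear(f), handempty, on(a,e), on(b,d)}

== RESULT ==
["clear(b)", "clear(f)", "handempty", "on(a,e)", "on(b,d)"]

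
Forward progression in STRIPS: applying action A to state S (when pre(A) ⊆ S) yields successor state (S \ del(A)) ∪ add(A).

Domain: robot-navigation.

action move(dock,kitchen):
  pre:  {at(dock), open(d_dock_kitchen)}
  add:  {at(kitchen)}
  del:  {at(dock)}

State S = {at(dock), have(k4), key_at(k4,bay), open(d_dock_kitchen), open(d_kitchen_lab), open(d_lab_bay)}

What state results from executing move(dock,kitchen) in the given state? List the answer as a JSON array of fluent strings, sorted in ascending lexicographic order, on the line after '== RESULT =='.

Compute (S \ del) ∪ add:
  pre ⊆ S: {at(dock), open(d_dock_kitchen)} ⊆ S  — applicable
  S \ del = {have(k4), key_at(k4,bay), open(d_dock_kitchen), open(d_kitchen_lab), open(d_lab_bay)}
  ∪ add   = {at(kitchen), have(k4), key_at(k4,bay), open(d_dock_kitchen), open(d_kitchen_lab), open(d_lab_bay)}

== RESULT ==
["at(kitchen)", "have(k4)", "key_at(k4,bay)", "open(d_dock_kitchen)", "open(d_kitchen_lab)", "open(d_lab_bay)"]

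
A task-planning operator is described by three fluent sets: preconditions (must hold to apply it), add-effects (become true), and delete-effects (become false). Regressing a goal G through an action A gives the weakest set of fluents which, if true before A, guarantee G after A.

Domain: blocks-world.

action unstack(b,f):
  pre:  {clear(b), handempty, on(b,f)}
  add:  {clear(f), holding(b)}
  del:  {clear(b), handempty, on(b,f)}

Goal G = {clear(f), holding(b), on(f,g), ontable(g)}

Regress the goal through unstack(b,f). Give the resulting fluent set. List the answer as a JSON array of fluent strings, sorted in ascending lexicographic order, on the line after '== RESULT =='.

Regress:
  G ∩ del = {}  (empty — regression defined)
  G \ add = {clear(f), holding(b), on(f,g), ontable(g)} \ {clear(f), holding(b)} = {on(f,g), ontable(g)}
  ∪ pre   = {on(f,g), ontable(g)} ∪ {clear(b), handempty, on(b,f)}
          = {clear(b), handempty, on(b,f), on(f,g), ontable(g)}

== RESULT ==
["clear(b)", "handempty", "on(b,f)", "on(f,g)", "ontable(g)"]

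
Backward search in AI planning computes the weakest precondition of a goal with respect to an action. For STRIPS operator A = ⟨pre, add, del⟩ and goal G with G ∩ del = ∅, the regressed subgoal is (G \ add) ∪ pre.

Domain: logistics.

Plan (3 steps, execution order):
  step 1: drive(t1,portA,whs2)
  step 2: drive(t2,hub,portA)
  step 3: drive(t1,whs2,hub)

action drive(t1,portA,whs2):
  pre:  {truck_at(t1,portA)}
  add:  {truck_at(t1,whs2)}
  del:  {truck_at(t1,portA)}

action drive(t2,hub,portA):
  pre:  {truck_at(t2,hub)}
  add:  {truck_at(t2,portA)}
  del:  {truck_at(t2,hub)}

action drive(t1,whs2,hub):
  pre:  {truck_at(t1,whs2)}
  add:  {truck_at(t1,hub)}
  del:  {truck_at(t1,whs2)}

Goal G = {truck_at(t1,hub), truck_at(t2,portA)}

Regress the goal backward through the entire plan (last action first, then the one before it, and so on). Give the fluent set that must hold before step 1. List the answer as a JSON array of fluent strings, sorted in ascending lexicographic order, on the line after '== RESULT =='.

Work backward from the goal:
  through step 3 (drive(t1,whs2,hub)): drop {truck_at(t1,hub)}, keep {truck_at(t2,portA)}, require {truck_at(t1,whs2)}
    → {truck_at(t1,whs2), truck_at(t2,portA)}
  through step 2 (drive(t2,hub,portA)): drop {truck_at(t2,portA)}, keep {truck_at(t1,whs2)}, require {truck_at(t2,hub)}
    → {truck_at(t1,whs2), truck_at(t2,hub)}
  through step 1 (drive(t1,portA,whs2)): drop {truck_at(t1,whs2)}, keep {truck_at(t2,hub)}, require {truck_at(t1,portA)}
    → {truck_at(t1,portA), truck_at(t2,hub)}

== RESULT ==
["truck_at(t1,portA)", "truck_at(t2,hub)"]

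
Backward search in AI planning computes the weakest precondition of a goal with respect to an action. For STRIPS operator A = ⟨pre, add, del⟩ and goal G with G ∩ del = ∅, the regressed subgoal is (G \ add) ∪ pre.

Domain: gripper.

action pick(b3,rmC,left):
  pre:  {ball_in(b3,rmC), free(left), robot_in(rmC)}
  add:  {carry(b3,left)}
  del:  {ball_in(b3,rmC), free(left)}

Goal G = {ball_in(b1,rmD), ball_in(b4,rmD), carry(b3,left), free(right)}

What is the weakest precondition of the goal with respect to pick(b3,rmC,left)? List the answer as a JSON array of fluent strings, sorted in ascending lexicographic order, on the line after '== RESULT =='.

Regress:
  G ∩ del = {}  (empty — regression defined)
  G \ add = {ball_in(b1,rmD), ball_in(b4,rmD), carry(b3,left), free(right)} \ {carry(b3,left)} = {ball_in(b1,rmD), ball_in(b4,rmD), free(right)}
  ∪ pre   = {ball_in(b1,rmD), ball_in(b4,rmD), free(right)} ∪ {ball_in(b3,rmC), free(left), robot_in(rmC)}
          = {ball_in(b1,rmD), ball_in(b3,rmC), ball_in(b4,rmD), free(left), free(right), robot_in(rmC)}

== RESULT ==
["ball_in(b1,rmD)", "ball_in(b3,rmC)", "ball_in(b4,rmD)", "free(left)", "free(right)", "robot_in(rmC)"]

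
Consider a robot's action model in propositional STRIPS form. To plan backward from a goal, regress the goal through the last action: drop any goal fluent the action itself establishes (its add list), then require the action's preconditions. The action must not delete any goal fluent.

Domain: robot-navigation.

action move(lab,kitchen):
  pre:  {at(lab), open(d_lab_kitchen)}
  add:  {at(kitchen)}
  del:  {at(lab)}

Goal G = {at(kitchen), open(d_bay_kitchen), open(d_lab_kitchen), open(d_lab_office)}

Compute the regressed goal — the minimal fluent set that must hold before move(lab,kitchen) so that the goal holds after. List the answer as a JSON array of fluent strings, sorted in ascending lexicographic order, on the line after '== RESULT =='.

Regress:
  G ∩ del = {}  (empty — regression defined)
  G \ add = {at(kitchen), open(d_bay_kitchen), open(d_lab_kitchen), open(d_lab_office)} \ {at(kitchen)} = {open(d_bay_kitchen), open(d_lab_kitchen), open(d_lab_office)}
  ∪ pre   = {open(d_bay_kitchen), open(d_lab_kitchen), open(d_lab_office)} ∪ {at(lab), open(d_lab_kitchen)}
          = {at(lab), open(d_bay_kitchen), open(d_lab_kitchen), open(d_lab_office)}

== RESULT ==
["at(lab)", "open(d_bay_kitchen)", "open(d_lab_kitchen)", "open(d_lab_office)"]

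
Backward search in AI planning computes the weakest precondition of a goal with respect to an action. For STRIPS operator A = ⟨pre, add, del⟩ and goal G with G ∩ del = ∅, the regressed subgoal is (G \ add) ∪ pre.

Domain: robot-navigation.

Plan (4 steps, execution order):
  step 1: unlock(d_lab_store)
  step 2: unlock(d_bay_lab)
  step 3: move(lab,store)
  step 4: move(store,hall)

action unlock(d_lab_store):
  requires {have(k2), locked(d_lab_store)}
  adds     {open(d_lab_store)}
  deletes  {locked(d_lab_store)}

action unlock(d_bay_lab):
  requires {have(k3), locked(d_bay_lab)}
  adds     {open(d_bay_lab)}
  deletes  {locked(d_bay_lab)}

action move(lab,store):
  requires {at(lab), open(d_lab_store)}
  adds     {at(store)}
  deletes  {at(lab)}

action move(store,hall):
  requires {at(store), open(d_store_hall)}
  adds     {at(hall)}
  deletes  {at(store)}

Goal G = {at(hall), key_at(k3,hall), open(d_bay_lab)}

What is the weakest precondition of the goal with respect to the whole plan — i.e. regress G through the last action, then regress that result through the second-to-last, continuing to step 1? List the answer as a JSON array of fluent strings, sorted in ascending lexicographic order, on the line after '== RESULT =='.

Regress step by step:
  through step 4 (move(store,hall)): drop {at(hall)}, keep {key_at(k3,hall), open(d_bay_lab)}, require {at(store), open(d_store_hall)}
    → {at(store), key_at(k3,hall), open(d_bay_lab), open(d_store_hall)}
  through step 3 (move(lab,store)): drop {at(store)}, keep {key_at(k3,hall), open(d_bay_lab), open(d_store_hall)}, require {at(lab), open(d_lab_store)}
    → {at(lab), key_at(k3,hall), open(d_bay_lab), open(d_lab_store), open(d_store_hall)}
  through step 2 (unlock(d_bay_lab)): drop {open(d_bay_lab)}, keep {at(lab), key_at(k3,hall), open(d_lab_store), open(d_store_hall)}, require {have(k3), locked(d_bay_lab)}
    → {at(lab), have(k3), key_at(k3,hall), locked(d_bay_lab), open(d_lab_store), open(d_store_hall)}
  through step 1 (unlock(d_lab_store)): drop {open(d_lab_store)}, keep {at(lab), have(k3), key_at(k3,hall), locked(d_bay_lab), open(d_store_hall)}, require {have(k2), locked(d_lab_store)}
    → {at(lab), have(k2), have(k3), key_at(k3,hall), locked(d_bay_lab), locked(d_lab_store), open(d_store_hall)}

== RESULT ==
["at(lab)", "have(k2)", "have(k3)", "key_at(k3,hall)", "locked(d_bay_lab)", "locked(d_lab_store)", "open(d_store_hall)"]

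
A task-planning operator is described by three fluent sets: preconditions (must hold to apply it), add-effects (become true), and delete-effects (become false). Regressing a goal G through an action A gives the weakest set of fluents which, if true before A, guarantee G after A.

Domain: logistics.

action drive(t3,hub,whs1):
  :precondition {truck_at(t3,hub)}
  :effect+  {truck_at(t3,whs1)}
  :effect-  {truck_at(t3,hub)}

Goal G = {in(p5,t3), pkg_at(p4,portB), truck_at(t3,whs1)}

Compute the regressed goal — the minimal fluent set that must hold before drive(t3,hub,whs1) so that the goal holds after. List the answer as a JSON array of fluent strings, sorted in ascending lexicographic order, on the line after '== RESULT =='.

Compute (G \ add) ∪ pre:
  G ∩ del = {}  (empty — regression defined)
  G \ add = {in(p5,t3), pkg_at(p4,portB), truck_at(t3,whs1)} \ {truck_at(t3,whs1)} = {in(p5,t3), pkg_at(p4,portB)}
  ∪ pre   = {in(p5,t3), pkg_at(p4,portB)} ∪ {truck_at(t3,hub)}
          = {in(p5,t3), pkg_at(p4,portB), truck_at(t3,hub)}

== RESULT ==
["in(p5,t3)", "pkg_at(p4,portB)", "truck_at(t3,hub)"]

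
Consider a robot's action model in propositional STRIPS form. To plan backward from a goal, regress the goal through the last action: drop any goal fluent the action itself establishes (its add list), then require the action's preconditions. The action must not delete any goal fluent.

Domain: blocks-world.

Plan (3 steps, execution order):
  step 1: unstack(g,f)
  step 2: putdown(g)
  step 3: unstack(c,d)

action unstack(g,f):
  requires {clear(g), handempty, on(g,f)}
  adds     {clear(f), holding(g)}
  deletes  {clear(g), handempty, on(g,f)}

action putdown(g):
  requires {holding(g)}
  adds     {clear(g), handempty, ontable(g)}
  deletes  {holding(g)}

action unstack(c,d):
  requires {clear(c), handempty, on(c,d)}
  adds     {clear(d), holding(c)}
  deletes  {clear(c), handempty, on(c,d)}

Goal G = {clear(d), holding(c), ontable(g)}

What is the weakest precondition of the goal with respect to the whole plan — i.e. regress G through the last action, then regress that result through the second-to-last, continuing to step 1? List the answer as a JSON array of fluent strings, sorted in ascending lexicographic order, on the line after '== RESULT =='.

Work backward from the goal:
  through step 3 (unstack(c,d)): drop {clear(d), holding(c)}, keep {ontable(g)}, require {clear(c), handempty, on(c,d)}
    → {clear(c), handempty, on(c,d), ontable(g)}
  through step 2 (putdown(g)): drop {handempty, ontable(g)}, keep {clear(c), on(c,d)}, require {holding(g)}
    → {clear(c), holding(g), on(c,d)}
  through step 1 (unstack(g,f)): drop {holding(g)}, keep {clear(c), on(c,d)}, require {clear(g), handempty, on(g,f)}
    → {clear(c), clear(g), handempty, on(c,d), on(g,f)}

== RESULT ==
["clear(c)", "clear(g)", "handempty", "on(c,d)", "on(g,f)"]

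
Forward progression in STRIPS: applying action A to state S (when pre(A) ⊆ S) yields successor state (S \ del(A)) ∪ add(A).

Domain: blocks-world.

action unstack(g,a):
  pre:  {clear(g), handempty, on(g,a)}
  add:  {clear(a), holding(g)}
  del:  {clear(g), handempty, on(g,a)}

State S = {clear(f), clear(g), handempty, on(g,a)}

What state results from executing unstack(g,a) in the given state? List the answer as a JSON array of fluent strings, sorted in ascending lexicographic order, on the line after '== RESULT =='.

Progress:
  pre ⊆ S: {clear(g), handempty, on(g,a)} ⊆ S  — applicable
  S \ del = {clear(f)}
  ∪ add   = {clear(a), clear(f), holding(g)}

== RESULT ==
["clear(a)", "clear(f)", "holding(g)"]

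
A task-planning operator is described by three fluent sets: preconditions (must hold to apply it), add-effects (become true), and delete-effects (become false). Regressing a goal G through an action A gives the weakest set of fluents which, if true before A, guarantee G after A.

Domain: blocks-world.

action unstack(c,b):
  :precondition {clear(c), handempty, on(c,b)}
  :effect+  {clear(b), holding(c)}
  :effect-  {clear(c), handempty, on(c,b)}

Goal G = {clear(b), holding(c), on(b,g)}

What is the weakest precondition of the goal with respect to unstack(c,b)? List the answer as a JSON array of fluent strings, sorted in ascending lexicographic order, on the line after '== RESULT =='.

Regress:
  G ∩ del = {}  (empty — regression defined)
  G \ add = {clear(b), holding(c), on(b,g)} \ {clear(b), holding(c)} = {on(b,g)}
  ∪ pre   = {on(b,g)} ∪ {clear(c), handempty, on(c,b)}
          = {clear(c), handempty, on(b,g), on(c,b)}

== RESULT ==
["clear(c)", "handempty", "on(b,g)", "on(c,b)"]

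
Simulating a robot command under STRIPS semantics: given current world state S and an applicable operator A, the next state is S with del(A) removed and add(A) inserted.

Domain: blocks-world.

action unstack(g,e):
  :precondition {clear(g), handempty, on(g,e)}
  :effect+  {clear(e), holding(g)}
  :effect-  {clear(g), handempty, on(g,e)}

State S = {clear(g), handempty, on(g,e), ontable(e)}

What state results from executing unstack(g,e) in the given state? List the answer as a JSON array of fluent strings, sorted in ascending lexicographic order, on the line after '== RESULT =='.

Progress:
  pre ⊆ S: {clear(g), handempty, on(g,e)} ⊆ S  — applicable
  S \ del = {ontable(e)}
  ∪ add   = {clear(e), holding(g), ontable(e)}

== RESULT ==
["clear(e)", "holding(g)", "ontable(e)"]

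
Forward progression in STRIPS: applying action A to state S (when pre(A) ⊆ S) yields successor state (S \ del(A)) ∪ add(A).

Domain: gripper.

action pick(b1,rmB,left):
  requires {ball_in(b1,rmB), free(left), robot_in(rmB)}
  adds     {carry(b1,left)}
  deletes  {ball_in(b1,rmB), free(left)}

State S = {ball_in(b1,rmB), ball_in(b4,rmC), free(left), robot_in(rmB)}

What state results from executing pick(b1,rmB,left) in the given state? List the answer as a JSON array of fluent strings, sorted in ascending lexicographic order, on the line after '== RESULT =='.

Progress:
  pre ⊆ S: {ball_in(b1,rmB), free(left), robot_in(rmB)} ⊆ S  — applicable
  S \ del = {ball_in(b4,rmC), robot_in(rmB)}
  ∪ add   = {ball_in(b4,rmC), carry(b1,left), robot_in(rmB)}

== RESULT ==
["ball_in(b4,rmC)", "carry(b1,left)", "robot_in(rmB)"]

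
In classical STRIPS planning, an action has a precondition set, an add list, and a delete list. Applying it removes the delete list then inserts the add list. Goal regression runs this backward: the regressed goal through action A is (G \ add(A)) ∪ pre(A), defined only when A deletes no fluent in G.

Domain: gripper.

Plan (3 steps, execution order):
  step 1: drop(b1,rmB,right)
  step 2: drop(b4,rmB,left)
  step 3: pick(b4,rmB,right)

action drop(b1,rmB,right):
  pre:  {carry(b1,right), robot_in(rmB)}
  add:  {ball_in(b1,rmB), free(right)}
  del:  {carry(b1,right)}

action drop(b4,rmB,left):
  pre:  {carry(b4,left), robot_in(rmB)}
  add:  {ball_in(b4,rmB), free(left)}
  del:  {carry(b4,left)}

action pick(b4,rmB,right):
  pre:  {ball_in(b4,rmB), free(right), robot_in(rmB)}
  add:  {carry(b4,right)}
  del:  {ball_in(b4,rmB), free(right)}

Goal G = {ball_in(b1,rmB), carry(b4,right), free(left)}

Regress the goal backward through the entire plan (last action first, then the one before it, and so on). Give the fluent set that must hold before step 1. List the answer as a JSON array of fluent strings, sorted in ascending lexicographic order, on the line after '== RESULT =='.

Work backward from the goal:
  through step 3 (pick(b4,rmB,right)): drop {carry(b4,right)}, keep {ball_in(b1,rmB), free(left)}, require {ball_in(b4,rmB), free(right), robot_in(rmB)}
    → {ball_in(b1,rmB), ball_in(b4,rmB), free(left), free(right), robot_in(rmB)}
  through step 2 (drop(b4,rmB,left)): drop {ball_in(b4,rmB), free(left)}, keep {ball_in(b1,rmB), free(right), robot_in(rmB)}, require {carry(b4,left), robot_in(rmB)}
    → {ball_in(b1,rmB), carry(b4,left), free(right), robot_in(rmB)}
  through step 1 (drop(b1,rmB,right)): drop {ball_in(b1,rmB), free(right)}, keep {carry(b4,left), robot_in(rmB)}, require {carry(b1,right), robot_in(rmB)}
    → {carry(b1,right), carry(b4,left), robot_in(rmB)}

== RESULT ==
["carry(b1,right)", "carry(b4,left)", "robot_in(rmB)"]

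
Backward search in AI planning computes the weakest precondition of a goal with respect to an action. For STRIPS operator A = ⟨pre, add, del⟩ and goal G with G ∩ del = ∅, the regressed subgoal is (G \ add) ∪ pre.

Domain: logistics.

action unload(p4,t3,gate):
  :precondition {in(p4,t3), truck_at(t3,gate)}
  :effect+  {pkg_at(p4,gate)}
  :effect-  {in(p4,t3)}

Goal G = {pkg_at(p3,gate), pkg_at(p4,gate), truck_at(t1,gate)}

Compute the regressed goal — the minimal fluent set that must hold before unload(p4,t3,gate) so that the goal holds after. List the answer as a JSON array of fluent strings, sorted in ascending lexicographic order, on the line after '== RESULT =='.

Regress:
  G ∩ del = {}  (empty — regression defined)
  G \ add = {pkg_at(p3,gate), pkg_at(p4,gate), truck_at(t1,gate)} \ {pkg_at(p4,gate)} = {pkg_at(p3,gate), truck_at(t1,gate)}
  ∪ pre   = {pkg_at(p3,gate), truck_at(t1,gate)} ∪ {in(p4,t3), truck_at(t3,gate)}
          = {in(p4,t3), pkg_at(p3,gate), truck_at(t1,gate), truck_at(t3,gate)}

== RESULT ==
["in(p4,t3)", "pkg_at(p3,gate)", "truck_at(t1,gate)", "truck_at(t3,gate)"]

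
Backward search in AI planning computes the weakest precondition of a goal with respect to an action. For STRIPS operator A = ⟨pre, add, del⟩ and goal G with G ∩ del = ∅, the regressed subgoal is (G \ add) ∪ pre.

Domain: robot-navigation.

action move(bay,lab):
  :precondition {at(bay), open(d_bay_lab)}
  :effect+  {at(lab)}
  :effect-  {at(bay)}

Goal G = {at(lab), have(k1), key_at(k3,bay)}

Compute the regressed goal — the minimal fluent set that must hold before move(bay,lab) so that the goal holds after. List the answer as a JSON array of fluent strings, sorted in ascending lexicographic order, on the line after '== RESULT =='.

Regress:
  G ∩ del = {}  (empty — regression defined)
  G \ add = {at(lab), have(k1), key_at(k3,bay)} \ {at(lab)} = {have(k1), key_at(k3,bay)}
  ∪ pre   = {have(k1), key_at(k3,bay)} ∪ {at(bay), open(d_bay_lab)}
          = {at(bay), have(k1), key_at(k3,bay), open(d_bay_lab)}

== RESULT ==
["at(bay)", "have(k1)", "key_at(k3,bay)", "open(d_bay_lab)"]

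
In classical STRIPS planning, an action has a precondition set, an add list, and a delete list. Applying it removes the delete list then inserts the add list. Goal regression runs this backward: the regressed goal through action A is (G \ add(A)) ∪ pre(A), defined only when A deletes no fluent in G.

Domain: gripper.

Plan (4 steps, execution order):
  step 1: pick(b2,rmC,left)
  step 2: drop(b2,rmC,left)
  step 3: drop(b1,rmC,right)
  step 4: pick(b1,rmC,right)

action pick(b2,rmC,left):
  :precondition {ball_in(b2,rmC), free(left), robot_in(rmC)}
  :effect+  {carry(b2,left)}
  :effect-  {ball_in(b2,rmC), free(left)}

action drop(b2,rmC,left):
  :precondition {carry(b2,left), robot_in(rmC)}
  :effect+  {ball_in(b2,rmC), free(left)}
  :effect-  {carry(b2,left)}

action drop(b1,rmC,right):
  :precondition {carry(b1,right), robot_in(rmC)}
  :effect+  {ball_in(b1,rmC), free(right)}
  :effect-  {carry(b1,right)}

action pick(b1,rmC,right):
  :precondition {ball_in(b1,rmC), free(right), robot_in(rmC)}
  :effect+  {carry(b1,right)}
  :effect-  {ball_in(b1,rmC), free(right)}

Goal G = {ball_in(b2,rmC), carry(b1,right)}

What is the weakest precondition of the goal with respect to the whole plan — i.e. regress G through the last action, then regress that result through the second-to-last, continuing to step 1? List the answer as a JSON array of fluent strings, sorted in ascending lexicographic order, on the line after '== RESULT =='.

Work backward from the goal:
  through step 4 (pick(b1,rmC,right)): drop {carry(b1,right)}, keep {ball_in(b2,rmC)}, require {ball_in(b1,rmC), free(right), robot_in(rmC)}
    → {ball_in(b1,rmC), ball_in(b2,rmC), free(right), robot_in(rmC)}
  through step 3 (drop(b1,rmC,right)): drop {ball_in(b1,rmC), free(right)}, keep {ball_in(b2,rmC), robot_in(rmC)}, require {carry(b1,right), robot_in(rmC)}
    → {ball_in(b2,rmC), carry(b1,right), robot_in(rmC)}
  through step 2 (drop(b2,rmC,left)): drop {ball_in(b2,rmC)}, keep {carry(b1,right), robot_in(rmC)}, require {carry(b2,left), robot_in(rmC)}
    → {carry(b1,right), carry(b2,left), robot_in(rmC)}
  through step 1 (pick(b2,rmC,left)): drop {carry(b2,left)}, keep {carry(b1,right), robot_in(rmC)}, require {ball_in(b2,rmC), free(left), robot_in(rmC)}
    → {ball_in(b2,rmC), carry(b1,right), free(left), robot_in(rmC)}

== RESULT ==
["ball_in(b2,rmC)", "carry(b1,right)", "free(left)", "robot_in(rmC)"]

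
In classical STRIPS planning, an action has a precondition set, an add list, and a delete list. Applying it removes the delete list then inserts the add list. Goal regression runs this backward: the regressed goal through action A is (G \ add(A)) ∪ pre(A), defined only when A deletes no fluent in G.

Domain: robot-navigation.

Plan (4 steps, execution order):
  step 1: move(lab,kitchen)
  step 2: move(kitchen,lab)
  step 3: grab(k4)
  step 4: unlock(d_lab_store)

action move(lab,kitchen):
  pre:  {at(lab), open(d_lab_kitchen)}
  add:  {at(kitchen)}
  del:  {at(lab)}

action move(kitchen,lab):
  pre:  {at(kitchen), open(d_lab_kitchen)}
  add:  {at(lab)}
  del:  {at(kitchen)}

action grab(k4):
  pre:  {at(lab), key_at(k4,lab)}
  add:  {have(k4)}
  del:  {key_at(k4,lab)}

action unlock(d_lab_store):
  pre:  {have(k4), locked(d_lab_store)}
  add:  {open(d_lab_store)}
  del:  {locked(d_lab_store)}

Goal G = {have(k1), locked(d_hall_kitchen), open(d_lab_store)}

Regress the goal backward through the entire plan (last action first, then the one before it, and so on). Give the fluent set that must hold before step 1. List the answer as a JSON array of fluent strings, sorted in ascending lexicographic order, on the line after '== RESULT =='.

Regress step by step:
  through step 4 (unlock(d_lab_store)): drop {open(d_lab_store)}, keep {have(k1), locked(d_hall_kitchen)}, require {have(k4), locked(d_lab_store)}
    → {have(k1), have(k4), locked(d_hall_kitchen), locked(d_lab_store)}
  through step 3 (grab(k4)): drop {have(k4)}, keep {have(k1), locked(d_hall_kitchen), locked(d_lab_store)}, require {at(lab), key_at(k4,lab)}
    → {at(lab), have(k1), key_at(k4,lab), locked(d_hall_kitchen), locked(d_lab_store)}
  through step 2 (move(kitchen,lab)): drop {at(lab)}, keep {have(k1), key_at(k4,lab), locked(d_hall_kitchen), locked(d_lab_store)}, require {at(kitchen), open(d_lab_kitchen)}
    → {at(kitchen), have(k1), key_at(k4,lab), locked(d_hall_kitchen), locked(d_lab_store), open(d_lab_kitchen)}
  through step 1 (move(lab,kitchen)): drop {at(kitchen)}, keep {have(k1), key_at(k4,lab), locked(d_hall_kitchen), locked(d_lab_store), open(d_lab_kitchen)}, require {at(lab), open(d_lab_kitchen)}
    → {at(lab), have(k1), key_at(k4,lab), locked(d_hall_kitchen), locked(d_lab_store), open(d_lab_kitchen)}

== RESULT ==
["at(lab)", "have(k1)", "key_at(k4,lab)", "locked(d_hall_kitchen)", "locked(d_lab_store)", "open(d_lab_kitchen)"]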